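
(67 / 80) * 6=201 / 40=5.02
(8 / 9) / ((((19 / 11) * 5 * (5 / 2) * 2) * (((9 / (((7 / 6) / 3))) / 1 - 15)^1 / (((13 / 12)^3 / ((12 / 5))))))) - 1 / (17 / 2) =-249766367 / 2147459040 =-0.12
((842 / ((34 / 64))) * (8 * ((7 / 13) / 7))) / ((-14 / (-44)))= 4742144 / 1547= 3065.38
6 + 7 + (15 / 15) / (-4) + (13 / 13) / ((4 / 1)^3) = 817 / 64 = 12.77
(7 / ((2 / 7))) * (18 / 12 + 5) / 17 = 637 / 68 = 9.37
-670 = -670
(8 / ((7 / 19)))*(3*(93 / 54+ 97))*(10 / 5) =270104 / 21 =12862.10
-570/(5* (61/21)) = -39.25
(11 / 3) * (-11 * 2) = -242 / 3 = -80.67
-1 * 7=-7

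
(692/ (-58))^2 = 119716/ 841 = 142.35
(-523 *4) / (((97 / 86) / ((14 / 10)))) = -1259384 / 485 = -2596.67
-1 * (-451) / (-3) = -451 / 3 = -150.33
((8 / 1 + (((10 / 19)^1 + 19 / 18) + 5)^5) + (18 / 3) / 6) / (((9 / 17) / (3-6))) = -983201908248406763 / 14036272305696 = -70047.22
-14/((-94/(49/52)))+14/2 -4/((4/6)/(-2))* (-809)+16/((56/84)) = -23650245/2444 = -9676.86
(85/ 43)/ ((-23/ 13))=-1105/ 989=-1.12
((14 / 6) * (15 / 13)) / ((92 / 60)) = 525 / 299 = 1.76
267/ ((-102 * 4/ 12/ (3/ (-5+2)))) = 267/ 34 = 7.85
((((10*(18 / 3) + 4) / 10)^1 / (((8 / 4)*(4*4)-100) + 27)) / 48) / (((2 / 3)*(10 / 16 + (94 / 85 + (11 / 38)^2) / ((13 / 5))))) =-638248 / 141644135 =-0.00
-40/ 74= -20/ 37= -0.54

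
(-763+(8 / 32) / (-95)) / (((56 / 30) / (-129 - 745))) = 20005929 / 56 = 357248.73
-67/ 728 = -0.09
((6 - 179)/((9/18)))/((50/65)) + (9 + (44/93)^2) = -19052716/43245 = -440.58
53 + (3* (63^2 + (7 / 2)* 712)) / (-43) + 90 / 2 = -15169 / 43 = -352.77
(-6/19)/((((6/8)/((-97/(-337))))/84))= -65184/6403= -10.18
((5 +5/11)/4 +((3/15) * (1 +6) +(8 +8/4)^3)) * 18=992736/55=18049.75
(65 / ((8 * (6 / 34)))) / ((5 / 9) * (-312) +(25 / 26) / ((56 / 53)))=-40222 / 150629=-0.27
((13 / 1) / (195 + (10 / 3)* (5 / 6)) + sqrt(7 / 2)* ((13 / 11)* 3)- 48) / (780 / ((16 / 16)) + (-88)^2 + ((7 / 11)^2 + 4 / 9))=-13273821 / 2360676940 + 3861* sqrt(14) / 18567122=-0.00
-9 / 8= -1.12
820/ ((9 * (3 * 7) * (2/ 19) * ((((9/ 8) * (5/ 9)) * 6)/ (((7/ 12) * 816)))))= 5231.80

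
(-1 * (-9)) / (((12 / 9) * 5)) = 27 / 20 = 1.35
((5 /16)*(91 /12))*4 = 9.48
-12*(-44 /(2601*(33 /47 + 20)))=8272 /843591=0.01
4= 4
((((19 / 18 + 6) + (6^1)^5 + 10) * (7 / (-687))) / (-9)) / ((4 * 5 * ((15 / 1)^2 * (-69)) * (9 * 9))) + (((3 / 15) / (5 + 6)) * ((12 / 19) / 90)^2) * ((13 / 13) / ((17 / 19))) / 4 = -1000690861 / 9945201401091000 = -0.00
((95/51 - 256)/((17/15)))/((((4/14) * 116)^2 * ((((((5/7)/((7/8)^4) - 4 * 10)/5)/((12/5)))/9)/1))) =288196402221/506941882240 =0.57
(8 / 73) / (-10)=-4 / 365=-0.01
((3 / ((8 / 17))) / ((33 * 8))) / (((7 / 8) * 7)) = 17 / 4312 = 0.00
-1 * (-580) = 580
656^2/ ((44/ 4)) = 430336/ 11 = 39121.45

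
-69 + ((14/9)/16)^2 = -68.99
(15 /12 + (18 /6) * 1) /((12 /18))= 51 /8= 6.38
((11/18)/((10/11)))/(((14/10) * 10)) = 121/2520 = 0.05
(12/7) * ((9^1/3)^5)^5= 10167463313316/7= 1452494759045.14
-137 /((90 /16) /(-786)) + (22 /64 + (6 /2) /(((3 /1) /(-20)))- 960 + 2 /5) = 8718821 /480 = 18164.21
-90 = -90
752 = 752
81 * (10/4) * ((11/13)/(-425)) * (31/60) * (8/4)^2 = -9207/11050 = -0.83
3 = 3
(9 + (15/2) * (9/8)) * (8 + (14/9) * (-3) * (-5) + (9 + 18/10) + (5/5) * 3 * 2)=33573/40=839.32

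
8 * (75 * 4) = 2400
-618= -618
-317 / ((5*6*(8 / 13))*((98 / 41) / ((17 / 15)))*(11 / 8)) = -2872337 / 485100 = -5.92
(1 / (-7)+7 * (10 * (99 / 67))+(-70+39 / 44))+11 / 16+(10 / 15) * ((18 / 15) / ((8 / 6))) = 14636637 / 412720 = 35.46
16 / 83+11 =929 / 83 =11.19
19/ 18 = 1.06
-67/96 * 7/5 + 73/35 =745/672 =1.11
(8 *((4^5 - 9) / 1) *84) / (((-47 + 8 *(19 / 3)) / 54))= 110496960 / 11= 10045178.18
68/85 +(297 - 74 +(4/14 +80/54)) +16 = 228281/945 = 241.57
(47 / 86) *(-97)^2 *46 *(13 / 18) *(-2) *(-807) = 35568438113 / 129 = 275724326.46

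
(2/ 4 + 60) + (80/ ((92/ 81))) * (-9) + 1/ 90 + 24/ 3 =-585191/ 1035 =-565.40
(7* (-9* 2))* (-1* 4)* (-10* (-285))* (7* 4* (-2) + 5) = -73256400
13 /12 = 1.08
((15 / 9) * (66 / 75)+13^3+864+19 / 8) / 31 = 367781 / 3720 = 98.87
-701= -701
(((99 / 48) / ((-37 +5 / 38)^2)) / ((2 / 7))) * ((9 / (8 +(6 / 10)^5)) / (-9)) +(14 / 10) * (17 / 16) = 1964495107589 / 1321252950480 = 1.49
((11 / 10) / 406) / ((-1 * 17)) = -11 / 69020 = -0.00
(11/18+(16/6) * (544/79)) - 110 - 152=-345583/1422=-243.03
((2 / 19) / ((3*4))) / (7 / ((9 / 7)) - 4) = 3 / 494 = 0.01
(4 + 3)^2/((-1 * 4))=-49/4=-12.25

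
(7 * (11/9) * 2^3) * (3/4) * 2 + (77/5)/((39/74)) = 25718/195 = 131.89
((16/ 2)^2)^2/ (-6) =-2048/ 3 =-682.67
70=70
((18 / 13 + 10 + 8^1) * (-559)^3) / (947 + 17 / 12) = -40632529392 / 11381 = -3570207.31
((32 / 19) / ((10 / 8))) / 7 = 128 / 665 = 0.19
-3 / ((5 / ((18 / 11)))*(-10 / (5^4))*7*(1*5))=1.75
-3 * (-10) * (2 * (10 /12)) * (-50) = -2500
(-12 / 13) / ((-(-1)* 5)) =-12 / 65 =-0.18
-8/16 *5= -5/2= -2.50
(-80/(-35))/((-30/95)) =-7.24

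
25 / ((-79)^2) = 25 / 6241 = 0.00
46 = 46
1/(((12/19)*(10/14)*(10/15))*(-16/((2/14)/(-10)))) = 19/6400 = 0.00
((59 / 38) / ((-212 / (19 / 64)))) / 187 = -59 / 5074432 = -0.00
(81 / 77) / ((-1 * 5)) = -81 / 385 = -0.21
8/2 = 4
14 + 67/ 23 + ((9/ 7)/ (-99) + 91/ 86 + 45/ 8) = 23.58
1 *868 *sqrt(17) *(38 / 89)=32984 *sqrt(17) / 89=1528.05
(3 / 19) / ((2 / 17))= 51 / 38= 1.34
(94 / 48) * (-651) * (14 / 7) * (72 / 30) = -30597 / 5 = -6119.40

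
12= 12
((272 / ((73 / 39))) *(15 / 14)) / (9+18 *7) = 1768 / 1533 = 1.15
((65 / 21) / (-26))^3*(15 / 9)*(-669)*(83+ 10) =4320625 / 24696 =174.95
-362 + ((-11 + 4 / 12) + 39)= -1001 / 3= -333.67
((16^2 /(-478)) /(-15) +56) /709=200888 /2541765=0.08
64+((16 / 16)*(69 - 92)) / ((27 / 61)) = 325 / 27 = 12.04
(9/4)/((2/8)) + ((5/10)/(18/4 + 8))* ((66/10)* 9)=1422/125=11.38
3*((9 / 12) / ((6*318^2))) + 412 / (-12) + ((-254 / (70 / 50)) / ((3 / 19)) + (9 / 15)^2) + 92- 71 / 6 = -52045016993 / 47191200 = -1102.85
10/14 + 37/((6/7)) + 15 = 2473/42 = 58.88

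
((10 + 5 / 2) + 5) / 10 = 7 / 4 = 1.75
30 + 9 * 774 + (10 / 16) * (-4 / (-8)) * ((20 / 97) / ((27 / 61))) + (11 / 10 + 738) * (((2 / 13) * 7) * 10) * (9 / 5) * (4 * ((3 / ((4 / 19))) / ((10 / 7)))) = 1970130328717 / 3404700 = 578650.20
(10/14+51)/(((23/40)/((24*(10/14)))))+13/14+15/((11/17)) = 38824993/24794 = 1565.90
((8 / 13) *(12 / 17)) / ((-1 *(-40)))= 12 / 1105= 0.01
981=981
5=5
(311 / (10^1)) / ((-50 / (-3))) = 933 / 500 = 1.87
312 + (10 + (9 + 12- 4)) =339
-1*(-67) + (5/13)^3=67.06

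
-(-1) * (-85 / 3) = -85 / 3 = -28.33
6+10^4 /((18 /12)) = 20018 /3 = 6672.67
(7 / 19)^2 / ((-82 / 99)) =-4851 / 29602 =-0.16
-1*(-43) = 43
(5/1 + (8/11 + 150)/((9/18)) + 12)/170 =3503/1870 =1.87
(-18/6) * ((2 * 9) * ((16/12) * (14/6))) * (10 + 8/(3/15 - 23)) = -30800/19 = -1621.05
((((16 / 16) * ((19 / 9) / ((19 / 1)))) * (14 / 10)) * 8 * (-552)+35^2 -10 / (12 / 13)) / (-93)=-15817 / 2790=-5.67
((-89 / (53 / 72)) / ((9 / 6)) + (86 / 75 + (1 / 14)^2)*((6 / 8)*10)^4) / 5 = 592309533 / 831040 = 712.73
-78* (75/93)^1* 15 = -29250/31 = -943.55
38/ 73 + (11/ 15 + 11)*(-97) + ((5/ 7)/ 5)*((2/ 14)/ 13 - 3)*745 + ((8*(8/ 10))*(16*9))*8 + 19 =828099719/ 139503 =5936.07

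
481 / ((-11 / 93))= -44733 / 11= -4066.64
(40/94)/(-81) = -20/3807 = -0.01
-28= -28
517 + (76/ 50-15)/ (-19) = 517.71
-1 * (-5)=5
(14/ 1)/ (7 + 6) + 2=40/ 13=3.08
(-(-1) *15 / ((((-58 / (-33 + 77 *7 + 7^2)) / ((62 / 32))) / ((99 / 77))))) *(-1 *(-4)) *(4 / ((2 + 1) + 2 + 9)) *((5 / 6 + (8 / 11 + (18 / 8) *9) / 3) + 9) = -6875.57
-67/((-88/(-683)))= -45761/88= -520.01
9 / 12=3 / 4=0.75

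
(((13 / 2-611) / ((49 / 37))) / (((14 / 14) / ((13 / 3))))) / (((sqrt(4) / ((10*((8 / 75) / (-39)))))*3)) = 59644 / 6615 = 9.02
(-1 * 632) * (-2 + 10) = -5056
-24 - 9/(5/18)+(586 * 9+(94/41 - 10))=1068028/205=5209.89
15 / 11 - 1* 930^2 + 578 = -9507527 / 11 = -864320.64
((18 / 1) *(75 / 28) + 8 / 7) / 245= 691 / 3430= 0.20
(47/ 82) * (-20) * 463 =-217610/ 41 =-5307.56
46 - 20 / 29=1314 / 29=45.31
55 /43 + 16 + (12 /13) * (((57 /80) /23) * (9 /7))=31168157 /1799980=17.32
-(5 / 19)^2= -25 / 361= -0.07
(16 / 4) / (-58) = -2 / 29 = -0.07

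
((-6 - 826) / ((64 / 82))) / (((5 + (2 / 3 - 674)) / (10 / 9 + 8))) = 87412 / 6015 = 14.53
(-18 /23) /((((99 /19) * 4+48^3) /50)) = -475 /1342717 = -0.00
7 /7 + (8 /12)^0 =2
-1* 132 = -132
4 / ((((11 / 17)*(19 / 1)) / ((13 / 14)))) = 442 / 1463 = 0.30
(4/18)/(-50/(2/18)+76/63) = -7/14137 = -0.00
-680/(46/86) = -29240/23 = -1271.30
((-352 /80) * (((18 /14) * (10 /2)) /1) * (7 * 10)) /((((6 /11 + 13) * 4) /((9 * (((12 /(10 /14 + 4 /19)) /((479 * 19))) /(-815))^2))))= -7683984 /7634317573293505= -0.00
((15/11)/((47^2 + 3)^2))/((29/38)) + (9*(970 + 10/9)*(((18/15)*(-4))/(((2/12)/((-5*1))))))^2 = 1236171657772825805085/780424568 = 1583973273600.00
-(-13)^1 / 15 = 0.87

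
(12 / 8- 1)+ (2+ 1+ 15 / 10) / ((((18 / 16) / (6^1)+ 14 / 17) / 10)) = 4951 / 110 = 45.01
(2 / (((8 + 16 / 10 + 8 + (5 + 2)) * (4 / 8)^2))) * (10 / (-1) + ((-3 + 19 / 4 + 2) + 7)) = 10 / 41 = 0.24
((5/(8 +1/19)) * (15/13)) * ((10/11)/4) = 2375/14586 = 0.16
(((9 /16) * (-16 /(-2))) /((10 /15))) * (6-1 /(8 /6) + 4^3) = 7479 /16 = 467.44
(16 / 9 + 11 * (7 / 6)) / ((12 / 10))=1315 / 108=12.18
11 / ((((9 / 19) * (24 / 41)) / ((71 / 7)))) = 608399 / 1512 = 402.38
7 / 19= 0.37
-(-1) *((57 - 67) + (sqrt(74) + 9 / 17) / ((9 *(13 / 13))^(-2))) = 559 / 17 + 81 *sqrt(74) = 729.67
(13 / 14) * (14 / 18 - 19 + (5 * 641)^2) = 1201824793 / 126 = 9538292.01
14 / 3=4.67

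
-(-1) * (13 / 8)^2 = 169 / 64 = 2.64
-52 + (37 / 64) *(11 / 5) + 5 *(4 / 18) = -142897 / 2880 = -49.62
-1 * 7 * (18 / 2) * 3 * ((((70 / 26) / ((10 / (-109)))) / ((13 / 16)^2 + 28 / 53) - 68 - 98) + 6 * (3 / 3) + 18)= 31504.91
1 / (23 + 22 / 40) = 20 / 471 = 0.04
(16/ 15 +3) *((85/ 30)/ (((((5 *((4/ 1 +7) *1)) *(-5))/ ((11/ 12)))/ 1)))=-0.04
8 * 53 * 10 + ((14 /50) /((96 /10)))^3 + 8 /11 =644861955773 /152064000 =4240.73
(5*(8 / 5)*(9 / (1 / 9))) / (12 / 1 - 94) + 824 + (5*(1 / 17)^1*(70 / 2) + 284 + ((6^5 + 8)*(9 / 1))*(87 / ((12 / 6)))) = 2124836835 / 697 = 3048546.39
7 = 7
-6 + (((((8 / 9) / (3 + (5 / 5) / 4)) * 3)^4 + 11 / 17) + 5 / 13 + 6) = 58399988 / 39328497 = 1.48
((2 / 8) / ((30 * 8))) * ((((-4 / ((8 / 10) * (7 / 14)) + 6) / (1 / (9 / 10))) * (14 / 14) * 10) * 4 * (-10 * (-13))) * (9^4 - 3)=-127881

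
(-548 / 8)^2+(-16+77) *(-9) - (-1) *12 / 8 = 16579 / 4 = 4144.75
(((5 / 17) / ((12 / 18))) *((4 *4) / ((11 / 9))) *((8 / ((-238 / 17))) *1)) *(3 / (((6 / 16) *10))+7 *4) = -124416 / 1309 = -95.05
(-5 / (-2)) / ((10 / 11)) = 11 / 4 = 2.75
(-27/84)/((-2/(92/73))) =207/1022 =0.20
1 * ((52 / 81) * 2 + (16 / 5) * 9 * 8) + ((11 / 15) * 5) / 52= 4880749 / 21060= 231.75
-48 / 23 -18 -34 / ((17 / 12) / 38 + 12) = -2892510 / 126247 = -22.91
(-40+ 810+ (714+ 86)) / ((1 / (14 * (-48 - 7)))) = -1208900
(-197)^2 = 38809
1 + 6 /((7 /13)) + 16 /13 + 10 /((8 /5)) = 7143 /364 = 19.62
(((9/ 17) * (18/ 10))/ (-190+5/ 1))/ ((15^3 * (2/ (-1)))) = 3/ 3931250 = 0.00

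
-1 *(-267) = 267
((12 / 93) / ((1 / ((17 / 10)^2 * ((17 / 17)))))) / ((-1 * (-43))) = 289 / 33325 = 0.01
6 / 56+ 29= 29.11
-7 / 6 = -1.17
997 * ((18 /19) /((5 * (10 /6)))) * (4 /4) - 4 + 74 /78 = 2043157 /18525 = 110.29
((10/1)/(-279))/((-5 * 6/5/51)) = 85/279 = 0.30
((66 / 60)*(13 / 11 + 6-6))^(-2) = 100 / 169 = 0.59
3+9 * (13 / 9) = 16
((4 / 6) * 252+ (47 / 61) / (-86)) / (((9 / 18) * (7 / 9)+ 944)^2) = 142767522 / 757957820623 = 0.00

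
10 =10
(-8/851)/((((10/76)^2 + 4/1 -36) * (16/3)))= 2166/39301733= 0.00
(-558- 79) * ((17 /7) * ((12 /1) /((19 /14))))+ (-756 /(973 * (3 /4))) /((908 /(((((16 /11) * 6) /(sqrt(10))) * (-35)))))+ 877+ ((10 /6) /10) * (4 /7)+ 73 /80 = -408599273 /31920+ 12096 * sqrt(10) /347083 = -12800.62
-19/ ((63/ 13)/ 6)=-494/ 21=-23.52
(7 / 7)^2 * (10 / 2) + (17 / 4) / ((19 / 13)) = 601 / 76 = 7.91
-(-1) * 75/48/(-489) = -25/7824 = -0.00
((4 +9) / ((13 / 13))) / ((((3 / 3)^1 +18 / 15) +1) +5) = 65 / 41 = 1.59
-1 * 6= -6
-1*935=-935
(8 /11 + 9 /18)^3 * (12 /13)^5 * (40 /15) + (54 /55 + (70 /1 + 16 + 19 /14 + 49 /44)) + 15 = 7455296595501 /69186737620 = 107.76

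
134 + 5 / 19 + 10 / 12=15401 / 114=135.10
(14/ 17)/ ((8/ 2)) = 0.21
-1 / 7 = -0.14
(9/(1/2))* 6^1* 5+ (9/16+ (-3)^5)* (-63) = 253017/16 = 15813.56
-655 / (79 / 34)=-22270 / 79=-281.90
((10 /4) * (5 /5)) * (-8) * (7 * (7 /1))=-980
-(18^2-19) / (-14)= 305 / 14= 21.79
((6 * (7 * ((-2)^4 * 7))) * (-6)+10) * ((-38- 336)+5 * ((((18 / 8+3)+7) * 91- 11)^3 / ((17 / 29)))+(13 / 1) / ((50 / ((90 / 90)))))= -4400831969371153229 / 13600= -323590585983173.03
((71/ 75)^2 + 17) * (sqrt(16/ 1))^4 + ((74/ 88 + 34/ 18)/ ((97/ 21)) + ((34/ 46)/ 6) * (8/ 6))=843383997073/ 184057500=4582.18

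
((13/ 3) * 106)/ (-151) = -1378/ 453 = -3.04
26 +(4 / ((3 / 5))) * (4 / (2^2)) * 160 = 3278 / 3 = 1092.67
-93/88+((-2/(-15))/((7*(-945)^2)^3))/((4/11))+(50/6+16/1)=23.28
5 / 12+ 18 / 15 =97 / 60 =1.62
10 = 10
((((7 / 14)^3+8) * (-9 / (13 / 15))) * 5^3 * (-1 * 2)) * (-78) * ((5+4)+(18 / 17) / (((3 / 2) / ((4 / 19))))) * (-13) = 126409359375 / 646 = 195680122.87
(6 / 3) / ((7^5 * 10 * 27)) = 1 / 2268945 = 0.00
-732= -732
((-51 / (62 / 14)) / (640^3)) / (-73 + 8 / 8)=119 / 195035136000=0.00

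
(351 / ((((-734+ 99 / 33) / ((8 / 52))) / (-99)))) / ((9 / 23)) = 13662 / 731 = 18.69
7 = 7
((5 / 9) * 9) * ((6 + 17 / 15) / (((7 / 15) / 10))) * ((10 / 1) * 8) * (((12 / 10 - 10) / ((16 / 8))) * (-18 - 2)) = 37664000 / 7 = 5380571.43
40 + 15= 55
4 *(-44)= -176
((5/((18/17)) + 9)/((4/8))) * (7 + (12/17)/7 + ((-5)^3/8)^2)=472623385/68544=6895.18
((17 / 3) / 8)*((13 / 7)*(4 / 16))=221 / 672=0.33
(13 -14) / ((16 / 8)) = -1 / 2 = -0.50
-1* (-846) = 846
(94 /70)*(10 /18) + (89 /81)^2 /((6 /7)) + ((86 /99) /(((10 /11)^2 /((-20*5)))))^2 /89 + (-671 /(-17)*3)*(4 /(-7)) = 24444072787 /416925306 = 58.63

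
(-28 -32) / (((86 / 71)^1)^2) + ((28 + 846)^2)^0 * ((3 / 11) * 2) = -820671 / 20339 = -40.35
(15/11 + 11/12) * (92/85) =6923/2805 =2.47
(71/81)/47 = 0.02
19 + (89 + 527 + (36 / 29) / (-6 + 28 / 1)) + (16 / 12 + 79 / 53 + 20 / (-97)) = 3137316596 / 4919937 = 637.67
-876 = -876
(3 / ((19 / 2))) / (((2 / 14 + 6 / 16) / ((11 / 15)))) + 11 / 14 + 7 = 317543 / 38570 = 8.23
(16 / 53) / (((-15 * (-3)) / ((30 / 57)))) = 32 / 9063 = 0.00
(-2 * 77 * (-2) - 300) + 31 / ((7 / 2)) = 118 / 7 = 16.86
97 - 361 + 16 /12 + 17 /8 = -6253 /24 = -260.54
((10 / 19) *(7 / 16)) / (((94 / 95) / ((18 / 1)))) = 1575 / 376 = 4.19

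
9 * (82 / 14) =369 / 7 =52.71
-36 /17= -2.12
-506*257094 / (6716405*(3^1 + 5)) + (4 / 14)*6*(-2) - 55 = -5721676027 / 94029670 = -60.85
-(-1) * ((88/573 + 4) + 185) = 189.15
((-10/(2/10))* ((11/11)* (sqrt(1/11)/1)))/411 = -50* sqrt(11)/4521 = -0.04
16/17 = 0.94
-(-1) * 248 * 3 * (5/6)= 620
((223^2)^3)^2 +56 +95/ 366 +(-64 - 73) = 5535278057381481775888002644735/ 366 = 15123710539293666054338800000.00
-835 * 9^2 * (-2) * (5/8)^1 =338175/4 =84543.75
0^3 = 0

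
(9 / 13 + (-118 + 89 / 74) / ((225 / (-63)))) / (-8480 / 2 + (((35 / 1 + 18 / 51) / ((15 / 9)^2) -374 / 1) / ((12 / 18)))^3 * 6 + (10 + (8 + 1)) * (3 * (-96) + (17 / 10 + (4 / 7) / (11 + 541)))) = -2382361165721250 / 68116876166542997793623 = -0.00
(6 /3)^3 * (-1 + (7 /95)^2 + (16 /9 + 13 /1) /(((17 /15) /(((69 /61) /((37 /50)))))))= 52459748848 /346280225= 151.50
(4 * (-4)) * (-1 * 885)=14160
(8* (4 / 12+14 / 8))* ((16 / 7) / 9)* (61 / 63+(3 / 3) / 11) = 587200 / 130977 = 4.48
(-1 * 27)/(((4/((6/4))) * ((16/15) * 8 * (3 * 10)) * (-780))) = 27/532480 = 0.00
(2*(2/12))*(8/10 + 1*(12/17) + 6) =638/255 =2.50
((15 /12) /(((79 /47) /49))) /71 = 11515 /22436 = 0.51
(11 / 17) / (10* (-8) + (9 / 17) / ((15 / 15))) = -11 / 1351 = -0.01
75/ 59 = 1.27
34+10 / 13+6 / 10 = 2299 / 65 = 35.37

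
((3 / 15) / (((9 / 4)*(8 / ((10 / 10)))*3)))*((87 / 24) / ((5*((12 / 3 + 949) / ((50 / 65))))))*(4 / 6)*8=58 / 5017545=0.00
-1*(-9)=9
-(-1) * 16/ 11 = 16/ 11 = 1.45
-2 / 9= -0.22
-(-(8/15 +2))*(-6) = -76/5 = -15.20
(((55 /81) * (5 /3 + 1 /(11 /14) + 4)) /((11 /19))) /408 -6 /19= -6130159 /20721096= -0.30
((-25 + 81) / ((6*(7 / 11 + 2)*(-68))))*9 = -231 / 493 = -0.47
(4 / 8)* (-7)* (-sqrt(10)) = 7* sqrt(10) / 2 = 11.07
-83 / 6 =-13.83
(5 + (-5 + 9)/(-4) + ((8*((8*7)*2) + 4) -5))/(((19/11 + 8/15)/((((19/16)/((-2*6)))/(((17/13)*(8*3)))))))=-12212915/9739776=-1.25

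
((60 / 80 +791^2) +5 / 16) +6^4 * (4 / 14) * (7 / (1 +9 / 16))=250936377 / 400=627340.94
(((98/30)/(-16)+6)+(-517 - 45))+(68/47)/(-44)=-69017893/124080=-556.24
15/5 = 3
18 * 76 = 1368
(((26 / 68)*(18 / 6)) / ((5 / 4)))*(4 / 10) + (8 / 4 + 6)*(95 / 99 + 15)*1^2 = 5387444 / 42075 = 128.04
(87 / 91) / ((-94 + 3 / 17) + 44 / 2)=-493 / 37037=-0.01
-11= -11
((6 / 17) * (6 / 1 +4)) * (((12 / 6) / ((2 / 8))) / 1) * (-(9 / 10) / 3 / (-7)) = 144 / 119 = 1.21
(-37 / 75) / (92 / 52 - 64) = 481 / 60675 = 0.01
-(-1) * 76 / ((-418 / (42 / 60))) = -7 / 55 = -0.13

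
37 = 37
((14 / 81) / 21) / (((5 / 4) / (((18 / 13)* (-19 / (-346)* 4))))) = 0.00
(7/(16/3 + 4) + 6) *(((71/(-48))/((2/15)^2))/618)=-47925/52736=-0.91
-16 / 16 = -1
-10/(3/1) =-10/3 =-3.33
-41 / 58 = -0.71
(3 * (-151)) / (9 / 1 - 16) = 453 / 7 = 64.71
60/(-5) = -12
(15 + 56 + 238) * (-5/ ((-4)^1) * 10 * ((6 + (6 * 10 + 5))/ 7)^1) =548475/ 14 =39176.79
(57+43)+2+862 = 964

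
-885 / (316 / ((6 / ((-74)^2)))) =-2655 / 865208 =-0.00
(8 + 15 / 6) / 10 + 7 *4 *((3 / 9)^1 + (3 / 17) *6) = 40831 / 1020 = 40.03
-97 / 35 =-2.77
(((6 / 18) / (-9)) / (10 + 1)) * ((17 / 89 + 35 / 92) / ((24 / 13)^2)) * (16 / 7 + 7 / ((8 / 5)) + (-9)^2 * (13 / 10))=-1077793613 / 17052456960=-0.06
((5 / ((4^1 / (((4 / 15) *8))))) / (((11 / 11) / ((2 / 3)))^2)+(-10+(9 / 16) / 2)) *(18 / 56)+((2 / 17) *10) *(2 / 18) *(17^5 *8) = 11973548441 / 8064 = 1484815.03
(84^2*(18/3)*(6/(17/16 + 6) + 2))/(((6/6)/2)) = 27264384/113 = 241277.73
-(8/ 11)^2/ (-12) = 16/ 363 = 0.04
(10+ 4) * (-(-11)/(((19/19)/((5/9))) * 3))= 770/27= 28.52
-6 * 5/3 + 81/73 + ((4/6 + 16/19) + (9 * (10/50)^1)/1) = -116126/20805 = -5.58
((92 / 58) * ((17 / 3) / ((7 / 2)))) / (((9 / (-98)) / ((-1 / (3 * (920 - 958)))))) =-10948 / 44631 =-0.25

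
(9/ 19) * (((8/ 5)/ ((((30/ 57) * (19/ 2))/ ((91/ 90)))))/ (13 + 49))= 182/ 73625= 0.00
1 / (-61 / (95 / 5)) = -19 / 61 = -0.31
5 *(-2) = -10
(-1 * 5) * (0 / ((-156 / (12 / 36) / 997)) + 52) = -260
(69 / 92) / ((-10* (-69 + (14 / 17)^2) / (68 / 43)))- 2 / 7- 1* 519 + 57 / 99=-92484301181 / 178297350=-518.71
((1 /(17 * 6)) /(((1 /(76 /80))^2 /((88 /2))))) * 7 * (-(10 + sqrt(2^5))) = -27797 /1020 - 27797 * sqrt(2) /2550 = -42.67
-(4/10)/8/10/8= -1/1600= -0.00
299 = 299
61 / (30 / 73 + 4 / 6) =13359 / 236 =56.61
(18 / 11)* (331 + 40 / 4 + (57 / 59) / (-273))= 32954580 / 59059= 557.99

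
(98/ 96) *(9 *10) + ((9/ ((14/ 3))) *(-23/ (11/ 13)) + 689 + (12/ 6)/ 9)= 4039775/ 5544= 728.68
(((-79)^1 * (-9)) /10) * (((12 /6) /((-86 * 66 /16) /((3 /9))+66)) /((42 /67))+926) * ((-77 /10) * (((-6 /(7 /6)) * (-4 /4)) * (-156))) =1722472462152 /4235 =406723131.56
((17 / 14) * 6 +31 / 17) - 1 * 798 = -93878 / 119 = -788.89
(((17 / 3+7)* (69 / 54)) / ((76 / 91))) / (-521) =-2093 / 56268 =-0.04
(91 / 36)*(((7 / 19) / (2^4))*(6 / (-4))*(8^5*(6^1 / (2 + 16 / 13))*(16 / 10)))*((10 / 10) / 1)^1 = -2422784 / 285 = -8501.00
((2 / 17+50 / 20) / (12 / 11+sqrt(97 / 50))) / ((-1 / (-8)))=-2349600 / 77129+215380 * sqrt(194) / 77129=8.43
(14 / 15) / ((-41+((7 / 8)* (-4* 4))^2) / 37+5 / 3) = 259 / 1625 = 0.16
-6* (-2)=12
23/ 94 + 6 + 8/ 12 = 1949/ 282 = 6.91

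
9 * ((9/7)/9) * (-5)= -45/7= -6.43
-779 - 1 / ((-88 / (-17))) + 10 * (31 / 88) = -775.67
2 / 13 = 0.15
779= 779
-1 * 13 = -13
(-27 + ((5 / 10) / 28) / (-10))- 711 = -413281 / 560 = -738.00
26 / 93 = 0.28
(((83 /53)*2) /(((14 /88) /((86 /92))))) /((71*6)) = 78518 /1817529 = 0.04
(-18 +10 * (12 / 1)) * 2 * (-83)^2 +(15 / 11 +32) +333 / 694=10728746065 / 7634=1405389.84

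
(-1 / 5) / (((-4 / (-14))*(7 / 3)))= -3 / 10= -0.30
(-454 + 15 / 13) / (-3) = 5887 / 39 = 150.95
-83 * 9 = -747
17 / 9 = 1.89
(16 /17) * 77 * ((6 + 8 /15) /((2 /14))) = 3314.32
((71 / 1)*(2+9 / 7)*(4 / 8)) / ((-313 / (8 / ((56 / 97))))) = -5.16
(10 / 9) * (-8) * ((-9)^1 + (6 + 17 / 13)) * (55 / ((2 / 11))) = 532400 / 117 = 4550.43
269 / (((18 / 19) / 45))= 25555 / 2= 12777.50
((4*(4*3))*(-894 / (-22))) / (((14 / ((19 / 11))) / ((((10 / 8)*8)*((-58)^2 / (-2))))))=-3428454240 / 847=-4047761.79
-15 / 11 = -1.36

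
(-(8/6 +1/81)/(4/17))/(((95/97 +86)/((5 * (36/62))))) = -898705/4707846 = -0.19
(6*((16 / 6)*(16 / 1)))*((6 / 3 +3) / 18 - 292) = -672128 / 9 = -74680.89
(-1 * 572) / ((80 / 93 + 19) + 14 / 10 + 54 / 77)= -5120115 / 196583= -26.05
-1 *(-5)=5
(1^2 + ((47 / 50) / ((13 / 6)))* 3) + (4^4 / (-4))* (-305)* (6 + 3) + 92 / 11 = 628094128 / 3575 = 175690.67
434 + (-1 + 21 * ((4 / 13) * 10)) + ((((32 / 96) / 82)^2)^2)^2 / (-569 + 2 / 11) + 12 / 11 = 498.71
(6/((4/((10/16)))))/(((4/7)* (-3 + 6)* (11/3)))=105/704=0.15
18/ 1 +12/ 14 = 132/ 7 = 18.86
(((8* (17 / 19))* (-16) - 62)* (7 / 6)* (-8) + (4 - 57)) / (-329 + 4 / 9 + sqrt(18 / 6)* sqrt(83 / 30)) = -4.90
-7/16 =-0.44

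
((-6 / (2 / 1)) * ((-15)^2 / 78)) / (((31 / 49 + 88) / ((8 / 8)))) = -11025 / 112918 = -0.10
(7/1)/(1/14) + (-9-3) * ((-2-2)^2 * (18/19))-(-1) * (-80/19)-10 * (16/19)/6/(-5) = -5006/57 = -87.82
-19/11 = -1.73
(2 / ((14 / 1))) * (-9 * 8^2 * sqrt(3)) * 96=-55296 * sqrt(3) / 7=-13682.21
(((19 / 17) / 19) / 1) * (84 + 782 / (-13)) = 310 / 221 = 1.40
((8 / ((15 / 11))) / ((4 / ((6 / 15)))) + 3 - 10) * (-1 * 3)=481 / 25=19.24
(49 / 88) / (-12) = -49 / 1056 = -0.05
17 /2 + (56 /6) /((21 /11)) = 241 /18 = 13.39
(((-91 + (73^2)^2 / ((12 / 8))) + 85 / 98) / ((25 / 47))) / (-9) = -261603350639 / 66150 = -3954699.18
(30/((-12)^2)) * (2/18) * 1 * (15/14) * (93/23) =775/7728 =0.10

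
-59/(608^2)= -59/369664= -0.00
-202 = -202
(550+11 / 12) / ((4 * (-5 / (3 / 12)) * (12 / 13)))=-85943 / 11520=-7.46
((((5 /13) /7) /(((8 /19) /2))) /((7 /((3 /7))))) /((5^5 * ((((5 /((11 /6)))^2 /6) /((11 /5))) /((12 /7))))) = 75867 /4877031250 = 0.00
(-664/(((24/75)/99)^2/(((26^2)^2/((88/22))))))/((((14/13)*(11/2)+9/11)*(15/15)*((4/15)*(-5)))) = 6229586210079375/7712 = 807778294875.44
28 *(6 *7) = 1176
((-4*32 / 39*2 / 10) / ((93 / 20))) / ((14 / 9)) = -256 / 2821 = -0.09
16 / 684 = 4 / 171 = 0.02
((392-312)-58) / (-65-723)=-0.03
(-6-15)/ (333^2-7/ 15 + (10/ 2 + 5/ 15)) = -0.00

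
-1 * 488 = -488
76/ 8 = 19/ 2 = 9.50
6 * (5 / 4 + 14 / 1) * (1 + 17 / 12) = 1769 / 8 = 221.12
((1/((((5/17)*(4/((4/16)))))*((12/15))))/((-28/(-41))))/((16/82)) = 28577/14336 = 1.99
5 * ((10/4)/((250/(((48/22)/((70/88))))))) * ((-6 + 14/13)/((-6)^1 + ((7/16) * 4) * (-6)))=1024/25025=0.04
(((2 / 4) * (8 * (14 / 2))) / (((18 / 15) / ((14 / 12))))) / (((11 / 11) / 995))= 243775 / 9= 27086.11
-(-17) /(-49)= -17 /49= -0.35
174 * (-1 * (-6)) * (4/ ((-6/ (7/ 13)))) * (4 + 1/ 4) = -1592.77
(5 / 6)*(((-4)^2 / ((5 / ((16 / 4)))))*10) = 320 / 3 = 106.67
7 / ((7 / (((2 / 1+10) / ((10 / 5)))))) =6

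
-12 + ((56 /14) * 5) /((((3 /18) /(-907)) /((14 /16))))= -95247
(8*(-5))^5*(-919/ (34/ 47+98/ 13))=7187315200000/ 631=11390356893.82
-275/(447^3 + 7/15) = -4125/1339719352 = -0.00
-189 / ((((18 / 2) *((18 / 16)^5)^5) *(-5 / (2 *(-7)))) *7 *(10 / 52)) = -13751531198116406862282752 / 5982483230765438239752075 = -2.30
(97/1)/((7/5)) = 485/7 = 69.29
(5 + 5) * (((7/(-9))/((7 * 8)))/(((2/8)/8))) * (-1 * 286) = 1271.11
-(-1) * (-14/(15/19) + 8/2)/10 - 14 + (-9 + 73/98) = -173669/7350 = -23.63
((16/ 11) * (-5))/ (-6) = 1.21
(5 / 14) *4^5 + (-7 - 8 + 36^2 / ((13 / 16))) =177067 / 91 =1945.79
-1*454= -454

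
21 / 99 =7 / 33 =0.21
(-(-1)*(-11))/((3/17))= -187/3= -62.33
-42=-42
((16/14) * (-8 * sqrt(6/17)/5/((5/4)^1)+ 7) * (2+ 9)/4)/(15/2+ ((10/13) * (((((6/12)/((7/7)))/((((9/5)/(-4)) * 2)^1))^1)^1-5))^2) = 602316/705335-19274112 * sqrt(102)/2098371625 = 0.76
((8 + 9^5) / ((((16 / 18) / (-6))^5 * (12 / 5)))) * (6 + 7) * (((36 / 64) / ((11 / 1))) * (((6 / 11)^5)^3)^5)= -57941356970055932306611500261993401937197599742790640514544571514880 / 13990849085345713394746437700066125438319102970370693158159903243974930824335761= -0.00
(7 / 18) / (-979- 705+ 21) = -7 / 29934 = -0.00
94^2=8836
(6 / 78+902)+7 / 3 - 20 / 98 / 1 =1727938 / 1911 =904.21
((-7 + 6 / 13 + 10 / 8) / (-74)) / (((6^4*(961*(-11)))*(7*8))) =-25 / 268380822528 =-0.00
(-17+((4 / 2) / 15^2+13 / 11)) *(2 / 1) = -78256 / 2475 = -31.62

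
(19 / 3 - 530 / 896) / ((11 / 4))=7717 / 3696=2.09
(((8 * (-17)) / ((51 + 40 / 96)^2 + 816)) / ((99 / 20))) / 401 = -43520 / 2197529323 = -0.00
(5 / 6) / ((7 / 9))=15 / 14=1.07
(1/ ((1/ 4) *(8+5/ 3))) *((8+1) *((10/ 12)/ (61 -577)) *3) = -45/ 2494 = -0.02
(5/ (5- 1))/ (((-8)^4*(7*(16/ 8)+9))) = 5/ 376832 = 0.00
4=4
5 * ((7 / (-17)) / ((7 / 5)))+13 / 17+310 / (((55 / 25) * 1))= 26218 / 187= 140.20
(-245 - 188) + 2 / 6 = -1298 / 3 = -432.67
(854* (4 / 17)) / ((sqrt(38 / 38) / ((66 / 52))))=56364 / 221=255.04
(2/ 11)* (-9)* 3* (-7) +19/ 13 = 5123/ 143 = 35.83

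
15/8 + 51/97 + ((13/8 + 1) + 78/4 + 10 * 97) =96469/97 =994.53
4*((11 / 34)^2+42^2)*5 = 10196525 / 289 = 35282.09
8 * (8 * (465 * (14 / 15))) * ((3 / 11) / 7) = 11904 / 11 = 1082.18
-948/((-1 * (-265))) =-948/265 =-3.58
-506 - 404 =-910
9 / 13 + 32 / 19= 587 / 247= 2.38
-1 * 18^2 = -324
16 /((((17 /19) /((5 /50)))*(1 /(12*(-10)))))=-3648 /17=-214.59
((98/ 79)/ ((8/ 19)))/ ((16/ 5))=4655/ 5056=0.92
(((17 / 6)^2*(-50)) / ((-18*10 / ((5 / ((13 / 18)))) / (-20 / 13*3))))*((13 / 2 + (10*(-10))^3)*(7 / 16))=505746712625 / 16224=31172751.02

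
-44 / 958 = -22 / 479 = -0.05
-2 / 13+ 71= 921 / 13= 70.85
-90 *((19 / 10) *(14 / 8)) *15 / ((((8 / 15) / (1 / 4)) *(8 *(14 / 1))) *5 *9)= -855 / 2048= -0.42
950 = 950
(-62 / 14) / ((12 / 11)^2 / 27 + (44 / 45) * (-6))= 56265 / 73976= 0.76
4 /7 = 0.57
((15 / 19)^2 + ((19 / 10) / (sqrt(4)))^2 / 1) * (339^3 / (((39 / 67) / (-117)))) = -1725246067428099 / 144400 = -11947687447.56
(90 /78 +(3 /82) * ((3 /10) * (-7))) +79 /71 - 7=-3640729 /756860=-4.81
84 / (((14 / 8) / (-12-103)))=-5520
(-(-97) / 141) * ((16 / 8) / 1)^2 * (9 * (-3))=-74.30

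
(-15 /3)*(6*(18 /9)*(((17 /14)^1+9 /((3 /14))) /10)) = -1815 /7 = -259.29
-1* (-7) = 7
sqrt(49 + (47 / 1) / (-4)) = sqrt(149) / 2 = 6.10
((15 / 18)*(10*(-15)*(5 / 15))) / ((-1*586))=0.07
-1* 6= -6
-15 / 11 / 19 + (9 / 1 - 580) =-119354 / 209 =-571.07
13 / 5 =2.60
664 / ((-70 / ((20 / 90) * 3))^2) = 664 / 11025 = 0.06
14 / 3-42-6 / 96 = -1795 / 48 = -37.40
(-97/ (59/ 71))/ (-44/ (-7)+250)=-48209/ 105846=-0.46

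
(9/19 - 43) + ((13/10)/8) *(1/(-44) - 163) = -69.02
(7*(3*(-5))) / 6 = -35 / 2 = -17.50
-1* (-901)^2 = -811801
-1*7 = -7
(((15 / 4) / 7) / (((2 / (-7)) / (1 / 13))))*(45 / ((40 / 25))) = -3375 / 832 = -4.06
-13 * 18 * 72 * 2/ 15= -11232/ 5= -2246.40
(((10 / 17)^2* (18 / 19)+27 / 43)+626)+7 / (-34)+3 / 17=296050901 / 472226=626.93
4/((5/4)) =16/5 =3.20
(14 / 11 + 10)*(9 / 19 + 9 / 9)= 3472 / 209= 16.61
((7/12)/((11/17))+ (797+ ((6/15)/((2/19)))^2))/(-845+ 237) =-2680727/2006400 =-1.34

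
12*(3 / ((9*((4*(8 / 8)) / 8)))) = 8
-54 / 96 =-0.56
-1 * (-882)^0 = -1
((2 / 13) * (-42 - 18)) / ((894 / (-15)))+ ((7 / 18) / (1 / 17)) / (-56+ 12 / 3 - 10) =104297 / 2161692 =0.05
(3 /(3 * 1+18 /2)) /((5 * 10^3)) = 1 /20000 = 0.00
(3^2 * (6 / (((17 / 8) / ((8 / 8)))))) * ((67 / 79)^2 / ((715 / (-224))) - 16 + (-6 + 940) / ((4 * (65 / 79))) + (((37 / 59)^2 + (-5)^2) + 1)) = 1972588952618136 / 264066414755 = 7470.05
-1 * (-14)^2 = -196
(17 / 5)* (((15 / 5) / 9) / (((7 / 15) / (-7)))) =-17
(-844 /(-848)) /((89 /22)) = 0.25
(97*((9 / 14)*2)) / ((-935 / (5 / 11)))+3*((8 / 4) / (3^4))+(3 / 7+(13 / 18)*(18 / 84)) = 928045 / 1555092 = 0.60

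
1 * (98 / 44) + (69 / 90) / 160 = 117853 / 52800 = 2.23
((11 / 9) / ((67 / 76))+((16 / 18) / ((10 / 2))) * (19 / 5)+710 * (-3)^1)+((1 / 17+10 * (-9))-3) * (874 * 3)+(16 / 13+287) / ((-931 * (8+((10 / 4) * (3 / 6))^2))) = -762458169048766 / 3101696325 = -245819.74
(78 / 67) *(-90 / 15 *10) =-4680 / 67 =-69.85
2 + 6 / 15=12 / 5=2.40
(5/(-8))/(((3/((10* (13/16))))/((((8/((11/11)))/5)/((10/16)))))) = -4.33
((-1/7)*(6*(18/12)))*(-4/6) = 6/7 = 0.86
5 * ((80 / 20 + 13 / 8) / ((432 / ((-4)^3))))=-25 / 6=-4.17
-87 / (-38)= 87 / 38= 2.29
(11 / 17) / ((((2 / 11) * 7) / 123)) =14883 / 238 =62.53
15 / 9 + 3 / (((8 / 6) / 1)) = 47 / 12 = 3.92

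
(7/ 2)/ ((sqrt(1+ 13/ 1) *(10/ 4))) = sqrt(14)/ 10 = 0.37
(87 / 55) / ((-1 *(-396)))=29 / 7260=0.00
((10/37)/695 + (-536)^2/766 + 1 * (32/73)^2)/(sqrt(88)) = 1969494306463 * sqrt(22)/230931778022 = 40.00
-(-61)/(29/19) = 1159/29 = 39.97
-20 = -20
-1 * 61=-61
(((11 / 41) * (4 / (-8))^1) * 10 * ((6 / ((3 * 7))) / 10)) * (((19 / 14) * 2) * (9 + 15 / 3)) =-418 / 287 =-1.46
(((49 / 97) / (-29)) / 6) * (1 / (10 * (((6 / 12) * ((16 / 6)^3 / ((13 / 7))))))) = -819 / 14402560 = -0.00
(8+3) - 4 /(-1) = 15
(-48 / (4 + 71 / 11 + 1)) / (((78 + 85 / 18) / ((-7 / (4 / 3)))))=396 / 1489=0.27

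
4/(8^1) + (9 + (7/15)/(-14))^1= 142/15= 9.47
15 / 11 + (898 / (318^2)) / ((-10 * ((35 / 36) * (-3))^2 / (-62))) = 259301747 / 189256375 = 1.37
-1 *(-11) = 11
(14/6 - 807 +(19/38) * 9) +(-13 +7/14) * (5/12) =-6443/8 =-805.38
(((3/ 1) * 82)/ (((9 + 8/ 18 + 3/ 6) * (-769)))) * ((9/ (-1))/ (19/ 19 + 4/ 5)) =22140/ 137651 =0.16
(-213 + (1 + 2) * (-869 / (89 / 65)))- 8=-189124 / 89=-2124.99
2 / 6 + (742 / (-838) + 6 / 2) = 2.45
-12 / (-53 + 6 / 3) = 4 / 17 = 0.24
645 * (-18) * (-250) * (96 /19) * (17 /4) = 1184220000 /19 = 62327368.42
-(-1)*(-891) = -891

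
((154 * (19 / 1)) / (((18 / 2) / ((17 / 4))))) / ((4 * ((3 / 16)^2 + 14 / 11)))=8754592 / 33147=264.11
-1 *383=-383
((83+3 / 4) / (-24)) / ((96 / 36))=-335 / 256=-1.31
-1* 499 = -499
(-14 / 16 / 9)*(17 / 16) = -0.10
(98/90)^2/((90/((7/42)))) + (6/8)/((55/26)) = 4291061/12028500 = 0.36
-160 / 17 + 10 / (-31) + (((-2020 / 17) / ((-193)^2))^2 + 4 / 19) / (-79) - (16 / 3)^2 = -6411570860573176318 / 167923692057955131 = -38.18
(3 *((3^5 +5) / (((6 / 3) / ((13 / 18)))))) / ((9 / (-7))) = -5642 / 27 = -208.96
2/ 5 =0.40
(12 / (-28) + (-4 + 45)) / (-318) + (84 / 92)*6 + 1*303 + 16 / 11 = 87237743 / 281589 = 309.81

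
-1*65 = -65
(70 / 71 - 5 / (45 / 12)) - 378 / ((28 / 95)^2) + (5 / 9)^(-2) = -1296706807 / 298200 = -4348.45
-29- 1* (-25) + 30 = 26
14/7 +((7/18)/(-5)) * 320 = -206/9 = -22.89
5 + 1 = 6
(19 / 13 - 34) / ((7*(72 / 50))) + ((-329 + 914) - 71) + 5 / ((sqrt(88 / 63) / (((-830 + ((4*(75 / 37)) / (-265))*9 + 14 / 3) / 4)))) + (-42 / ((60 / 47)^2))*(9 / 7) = 8692993 / 18200 - 1517830*sqrt(154) / 21571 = -395.56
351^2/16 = 123201/16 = 7700.06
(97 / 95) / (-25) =-97 / 2375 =-0.04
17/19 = 0.89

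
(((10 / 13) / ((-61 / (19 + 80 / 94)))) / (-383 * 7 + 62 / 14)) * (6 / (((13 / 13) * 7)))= 13995 / 174577364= 0.00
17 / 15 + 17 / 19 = 578 / 285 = 2.03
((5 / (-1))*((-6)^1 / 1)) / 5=6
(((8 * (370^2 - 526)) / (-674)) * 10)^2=29756588601600 / 113569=262013301.18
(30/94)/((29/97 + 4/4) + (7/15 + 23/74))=1615050/10507837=0.15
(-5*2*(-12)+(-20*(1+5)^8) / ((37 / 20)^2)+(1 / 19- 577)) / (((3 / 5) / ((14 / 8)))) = -1489328853005 / 52022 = -28628827.28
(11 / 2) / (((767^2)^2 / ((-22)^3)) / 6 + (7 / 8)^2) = -1405536 / 1384335594427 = -0.00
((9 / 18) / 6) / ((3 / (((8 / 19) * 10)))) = 0.12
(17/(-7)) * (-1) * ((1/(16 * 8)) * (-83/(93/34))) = -0.58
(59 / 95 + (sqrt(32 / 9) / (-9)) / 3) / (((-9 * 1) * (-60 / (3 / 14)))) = 59 / 239400 - sqrt(2) / 51030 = 0.00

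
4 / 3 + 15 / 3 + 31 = 112 / 3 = 37.33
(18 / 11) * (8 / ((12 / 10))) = 120 / 11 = 10.91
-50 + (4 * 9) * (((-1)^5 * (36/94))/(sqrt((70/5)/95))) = -85.91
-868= -868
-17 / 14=-1.21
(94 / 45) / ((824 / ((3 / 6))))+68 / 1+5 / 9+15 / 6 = 2634787 / 37080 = 71.06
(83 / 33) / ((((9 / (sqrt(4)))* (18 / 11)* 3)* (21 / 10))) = 830 / 15309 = 0.05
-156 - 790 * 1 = -946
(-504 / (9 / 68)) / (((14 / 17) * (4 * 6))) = -578 / 3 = -192.67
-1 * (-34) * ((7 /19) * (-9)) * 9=-19278 /19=-1014.63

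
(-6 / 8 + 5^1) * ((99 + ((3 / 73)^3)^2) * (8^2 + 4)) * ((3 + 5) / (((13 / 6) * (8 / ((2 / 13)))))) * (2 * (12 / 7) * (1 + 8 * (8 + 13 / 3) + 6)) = 131765190229937992320 / 179028389699887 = 736001.65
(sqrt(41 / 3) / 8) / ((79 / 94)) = 0.55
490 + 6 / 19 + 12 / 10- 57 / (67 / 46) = 2879408 / 6365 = 452.38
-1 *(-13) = 13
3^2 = 9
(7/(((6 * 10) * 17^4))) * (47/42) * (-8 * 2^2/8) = -47/7516890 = -0.00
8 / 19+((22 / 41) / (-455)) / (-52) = 3880449 / 9215570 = 0.42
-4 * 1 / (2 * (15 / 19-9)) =19 / 78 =0.24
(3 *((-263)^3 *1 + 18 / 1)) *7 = -382020009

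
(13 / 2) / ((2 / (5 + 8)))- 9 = 133 / 4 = 33.25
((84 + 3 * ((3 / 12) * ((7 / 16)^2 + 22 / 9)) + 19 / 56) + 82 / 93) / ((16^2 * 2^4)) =58128209 / 2730491904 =0.02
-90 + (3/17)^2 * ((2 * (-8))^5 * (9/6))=-14181786/289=-49071.92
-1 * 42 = -42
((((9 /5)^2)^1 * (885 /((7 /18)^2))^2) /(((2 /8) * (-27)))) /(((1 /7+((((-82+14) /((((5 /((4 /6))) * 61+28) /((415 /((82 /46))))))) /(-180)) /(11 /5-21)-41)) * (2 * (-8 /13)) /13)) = -7019852309984754396 /1652365117459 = -4248366.32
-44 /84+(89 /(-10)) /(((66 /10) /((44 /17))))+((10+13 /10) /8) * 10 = 28877 /2856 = 10.11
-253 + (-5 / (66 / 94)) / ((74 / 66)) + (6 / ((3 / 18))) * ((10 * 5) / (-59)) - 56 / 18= -5756000 / 19647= -292.97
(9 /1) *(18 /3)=54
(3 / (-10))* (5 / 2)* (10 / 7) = -15 / 14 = -1.07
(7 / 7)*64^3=262144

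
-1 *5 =-5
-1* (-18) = 18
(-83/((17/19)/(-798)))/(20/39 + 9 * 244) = 24539697/728144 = 33.70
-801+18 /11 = -799.36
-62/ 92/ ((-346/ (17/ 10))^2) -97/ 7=-53417341913/ 3854855200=-13.86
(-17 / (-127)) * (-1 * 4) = -68 / 127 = -0.54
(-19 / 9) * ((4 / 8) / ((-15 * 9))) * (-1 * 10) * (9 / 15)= -19 / 405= -0.05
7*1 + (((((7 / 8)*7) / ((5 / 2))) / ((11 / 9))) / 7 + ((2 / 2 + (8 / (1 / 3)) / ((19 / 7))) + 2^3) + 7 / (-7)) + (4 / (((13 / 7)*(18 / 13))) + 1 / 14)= 6782441 / 263340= 25.76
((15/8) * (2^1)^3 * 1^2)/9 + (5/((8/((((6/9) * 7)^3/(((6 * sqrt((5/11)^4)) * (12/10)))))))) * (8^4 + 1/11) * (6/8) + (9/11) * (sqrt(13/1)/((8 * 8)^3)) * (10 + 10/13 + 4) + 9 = 131183.55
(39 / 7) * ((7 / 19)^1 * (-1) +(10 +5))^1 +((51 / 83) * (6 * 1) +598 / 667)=27563950 / 320131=86.10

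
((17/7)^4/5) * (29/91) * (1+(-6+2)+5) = 4844218/1092455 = 4.43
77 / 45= 1.71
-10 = -10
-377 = -377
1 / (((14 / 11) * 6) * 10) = 0.01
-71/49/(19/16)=-1136/931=-1.22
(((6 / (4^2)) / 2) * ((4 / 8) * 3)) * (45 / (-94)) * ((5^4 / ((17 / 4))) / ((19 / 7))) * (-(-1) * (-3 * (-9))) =-47840625 / 242896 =-196.96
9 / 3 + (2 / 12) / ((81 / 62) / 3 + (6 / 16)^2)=11279 / 3429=3.29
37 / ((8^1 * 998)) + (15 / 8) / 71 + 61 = 34596301 / 566864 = 61.03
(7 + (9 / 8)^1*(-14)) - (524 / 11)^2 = -1102539 / 484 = -2277.97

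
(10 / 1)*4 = 40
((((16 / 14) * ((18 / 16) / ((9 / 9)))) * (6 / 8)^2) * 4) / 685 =81 / 19180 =0.00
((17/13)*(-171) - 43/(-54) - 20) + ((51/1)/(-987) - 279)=-120530227/230958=-521.87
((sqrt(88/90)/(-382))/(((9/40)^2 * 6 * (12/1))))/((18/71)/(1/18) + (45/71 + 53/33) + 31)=-0.00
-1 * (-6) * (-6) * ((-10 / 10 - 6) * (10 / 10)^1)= 252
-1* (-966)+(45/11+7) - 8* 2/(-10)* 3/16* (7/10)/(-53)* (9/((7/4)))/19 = 270580603/276925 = 977.09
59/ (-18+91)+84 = 6191/ 73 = 84.81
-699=-699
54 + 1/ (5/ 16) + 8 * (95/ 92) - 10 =6378/ 115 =55.46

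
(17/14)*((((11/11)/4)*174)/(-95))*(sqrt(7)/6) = -493*sqrt(7)/5320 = -0.25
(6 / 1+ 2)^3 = 512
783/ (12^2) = 87/ 16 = 5.44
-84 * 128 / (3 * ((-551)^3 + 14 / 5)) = 17920 / 836420741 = 0.00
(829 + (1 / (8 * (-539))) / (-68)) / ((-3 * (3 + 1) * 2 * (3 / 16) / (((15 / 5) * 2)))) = -81025355 / 73304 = -1105.33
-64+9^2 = 17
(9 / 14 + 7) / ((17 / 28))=12.59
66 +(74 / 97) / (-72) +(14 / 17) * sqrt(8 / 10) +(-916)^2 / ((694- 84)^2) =28 * sqrt(5) / 85 +22168711763 / 324843300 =68.98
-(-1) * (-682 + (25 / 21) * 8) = -14122 / 21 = -672.48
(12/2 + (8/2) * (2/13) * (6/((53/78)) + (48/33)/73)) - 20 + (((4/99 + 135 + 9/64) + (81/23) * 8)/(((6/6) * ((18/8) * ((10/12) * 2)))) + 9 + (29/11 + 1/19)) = 46.70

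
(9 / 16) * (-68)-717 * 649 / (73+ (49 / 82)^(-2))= -4496903673 / 727988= -6177.17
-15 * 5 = -75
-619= -619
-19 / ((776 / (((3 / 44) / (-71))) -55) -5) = 57 / 2424404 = 0.00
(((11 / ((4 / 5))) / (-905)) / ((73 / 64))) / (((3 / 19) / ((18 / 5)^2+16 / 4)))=-1417856 / 990975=-1.43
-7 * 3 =-21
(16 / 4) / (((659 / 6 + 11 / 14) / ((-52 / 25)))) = -4368 / 58075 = -0.08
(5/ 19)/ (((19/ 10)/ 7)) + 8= 3238/ 361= 8.97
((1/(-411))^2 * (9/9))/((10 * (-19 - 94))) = -1/190880730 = -0.00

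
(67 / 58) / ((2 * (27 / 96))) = 536 / 261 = 2.05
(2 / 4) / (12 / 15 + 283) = 5 / 2838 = 0.00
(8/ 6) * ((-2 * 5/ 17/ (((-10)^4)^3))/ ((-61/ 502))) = 251/ 38887500000000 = 0.00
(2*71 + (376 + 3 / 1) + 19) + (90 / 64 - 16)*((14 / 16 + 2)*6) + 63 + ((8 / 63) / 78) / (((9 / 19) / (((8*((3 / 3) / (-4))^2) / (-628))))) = 156092945885 / 444382848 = 351.26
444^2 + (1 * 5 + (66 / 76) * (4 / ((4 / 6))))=3745778 / 19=197146.21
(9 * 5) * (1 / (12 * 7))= 15 / 28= 0.54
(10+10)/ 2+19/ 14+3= 201/ 14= 14.36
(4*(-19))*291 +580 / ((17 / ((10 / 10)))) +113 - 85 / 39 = -14566814 / 663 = -21971.06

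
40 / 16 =5 / 2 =2.50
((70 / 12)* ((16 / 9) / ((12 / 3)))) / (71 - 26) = 14 / 243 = 0.06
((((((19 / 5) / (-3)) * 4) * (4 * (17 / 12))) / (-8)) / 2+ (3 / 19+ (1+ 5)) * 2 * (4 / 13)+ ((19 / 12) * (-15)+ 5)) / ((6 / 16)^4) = -46108672 / 69255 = -665.78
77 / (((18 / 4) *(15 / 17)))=2618 / 135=19.39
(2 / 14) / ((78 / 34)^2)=289 / 10647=0.03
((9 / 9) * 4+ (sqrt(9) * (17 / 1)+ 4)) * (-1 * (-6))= 354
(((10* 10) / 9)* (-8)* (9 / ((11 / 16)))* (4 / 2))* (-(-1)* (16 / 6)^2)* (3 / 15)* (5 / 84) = -409600 / 2079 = -197.02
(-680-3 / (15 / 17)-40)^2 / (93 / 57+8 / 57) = 295331.99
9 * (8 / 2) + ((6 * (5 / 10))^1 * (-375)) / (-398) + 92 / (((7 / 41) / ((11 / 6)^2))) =1849.99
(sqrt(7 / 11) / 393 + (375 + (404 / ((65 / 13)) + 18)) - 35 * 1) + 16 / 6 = sqrt(77) / 4323 + 6622 / 15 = 441.47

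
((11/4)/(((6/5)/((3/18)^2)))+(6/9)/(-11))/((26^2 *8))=29/51397632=0.00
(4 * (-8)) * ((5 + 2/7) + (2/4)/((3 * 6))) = -10712/63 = -170.03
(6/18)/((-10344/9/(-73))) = 73/3448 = 0.02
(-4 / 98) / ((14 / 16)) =-16 / 343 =-0.05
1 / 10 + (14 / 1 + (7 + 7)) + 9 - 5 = 321 / 10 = 32.10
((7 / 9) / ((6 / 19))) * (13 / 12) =1729 / 648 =2.67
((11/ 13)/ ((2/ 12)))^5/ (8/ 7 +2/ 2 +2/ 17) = 149027576544/ 99877817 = 1492.10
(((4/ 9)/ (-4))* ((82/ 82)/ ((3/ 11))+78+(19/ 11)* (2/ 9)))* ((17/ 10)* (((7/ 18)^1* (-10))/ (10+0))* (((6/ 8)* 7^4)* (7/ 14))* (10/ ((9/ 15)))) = 11604477185/ 128304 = 90445.17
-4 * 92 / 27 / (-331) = 0.04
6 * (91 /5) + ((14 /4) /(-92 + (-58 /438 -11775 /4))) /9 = 622306592 /5698785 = 109.20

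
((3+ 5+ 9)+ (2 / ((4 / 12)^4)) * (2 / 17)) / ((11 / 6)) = 3678 / 187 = 19.67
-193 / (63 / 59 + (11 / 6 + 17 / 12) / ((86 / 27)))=-3917128 / 42381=-92.43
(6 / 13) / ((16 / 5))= 15 / 104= 0.14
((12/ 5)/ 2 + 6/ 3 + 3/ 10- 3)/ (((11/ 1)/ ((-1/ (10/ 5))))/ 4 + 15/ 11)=-11/ 91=-0.12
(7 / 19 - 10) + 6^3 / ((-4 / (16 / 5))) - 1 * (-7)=-16666 / 95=-175.43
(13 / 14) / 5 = 13 / 70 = 0.19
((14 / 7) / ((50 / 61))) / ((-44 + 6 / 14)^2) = 49 / 38125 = 0.00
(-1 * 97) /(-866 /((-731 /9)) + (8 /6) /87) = -9.08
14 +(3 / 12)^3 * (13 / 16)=14349 / 1024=14.01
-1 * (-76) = 76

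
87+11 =98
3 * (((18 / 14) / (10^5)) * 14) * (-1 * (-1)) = 27 / 50000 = 0.00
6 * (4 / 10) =12 / 5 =2.40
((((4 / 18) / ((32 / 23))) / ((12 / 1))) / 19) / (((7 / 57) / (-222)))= -851 / 672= -1.27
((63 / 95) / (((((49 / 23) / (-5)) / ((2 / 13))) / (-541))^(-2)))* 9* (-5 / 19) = -230071023 / 5589299788900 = -0.00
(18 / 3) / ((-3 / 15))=-30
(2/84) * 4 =2/21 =0.10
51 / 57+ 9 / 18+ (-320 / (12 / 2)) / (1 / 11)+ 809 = 25505 / 114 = 223.73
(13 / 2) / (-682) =-13 / 1364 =-0.01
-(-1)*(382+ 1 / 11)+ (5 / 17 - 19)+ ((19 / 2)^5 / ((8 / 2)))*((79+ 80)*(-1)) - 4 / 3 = -3075417.17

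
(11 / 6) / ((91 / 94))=517 / 273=1.89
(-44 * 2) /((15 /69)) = -2024 /5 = -404.80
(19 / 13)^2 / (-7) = -361 / 1183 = -0.31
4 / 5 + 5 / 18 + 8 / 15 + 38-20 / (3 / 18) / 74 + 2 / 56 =354547 / 9324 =38.03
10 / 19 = 0.53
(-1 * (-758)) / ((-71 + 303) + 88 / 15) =5685 / 1784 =3.19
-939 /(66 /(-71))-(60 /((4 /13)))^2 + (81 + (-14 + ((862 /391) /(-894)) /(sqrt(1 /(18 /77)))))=-812853 /22-431 * sqrt(154) /4485943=-36947.86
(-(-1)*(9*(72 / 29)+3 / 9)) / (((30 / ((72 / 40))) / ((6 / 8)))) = 5919 / 5800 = 1.02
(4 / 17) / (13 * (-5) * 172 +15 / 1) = -4 / 189805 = -0.00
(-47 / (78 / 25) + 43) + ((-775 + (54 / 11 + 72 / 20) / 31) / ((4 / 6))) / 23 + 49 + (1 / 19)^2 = 14582878213 / 552107985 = 26.41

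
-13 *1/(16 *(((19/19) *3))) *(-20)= 65/12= 5.42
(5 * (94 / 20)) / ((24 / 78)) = 76.38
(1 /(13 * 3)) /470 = 1 /18330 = 0.00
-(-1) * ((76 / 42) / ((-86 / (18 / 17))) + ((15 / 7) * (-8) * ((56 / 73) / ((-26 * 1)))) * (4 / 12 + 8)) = 4.19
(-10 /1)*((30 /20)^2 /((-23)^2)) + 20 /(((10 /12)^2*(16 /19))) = 180693 /5290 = 34.16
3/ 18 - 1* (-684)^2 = -2807135/ 6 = -467855.83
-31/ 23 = -1.35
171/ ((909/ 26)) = 494/ 101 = 4.89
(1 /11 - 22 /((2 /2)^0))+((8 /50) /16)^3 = -240999989 /11000000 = -21.91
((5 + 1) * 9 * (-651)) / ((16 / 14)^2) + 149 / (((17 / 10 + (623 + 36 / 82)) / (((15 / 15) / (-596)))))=-220750302091 / 8201824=-26914.78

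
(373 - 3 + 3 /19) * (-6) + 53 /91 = -2220.36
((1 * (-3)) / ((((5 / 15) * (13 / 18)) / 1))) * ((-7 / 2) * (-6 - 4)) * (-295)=1672650 / 13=128665.38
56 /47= 1.19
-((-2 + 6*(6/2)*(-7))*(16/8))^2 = -65536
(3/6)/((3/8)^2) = 32/9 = 3.56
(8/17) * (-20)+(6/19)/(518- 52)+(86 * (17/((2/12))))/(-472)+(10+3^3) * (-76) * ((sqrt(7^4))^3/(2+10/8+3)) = -11751795572793249/222014050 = -52932666.08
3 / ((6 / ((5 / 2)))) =1.25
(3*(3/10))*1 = 0.90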